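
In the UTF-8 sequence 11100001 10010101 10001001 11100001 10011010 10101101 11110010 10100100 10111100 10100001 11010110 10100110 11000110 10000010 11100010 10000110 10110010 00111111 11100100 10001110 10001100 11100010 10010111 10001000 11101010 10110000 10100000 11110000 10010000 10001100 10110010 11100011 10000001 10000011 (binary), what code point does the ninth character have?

Offset 0: leading byte 0xE1 = 11100001 → 3-byte char #1 = E1 95 89.
Offset 3: leading byte 0xE1 = 11100001 → 3-byte char #2 = E1 9A AD.
Offset 6: leading byte 0xF2 = 11110010 → 4-byte char #3 = F2 A4 BC A1.
Offset 10: leading byte 0xD6 = 11010110 → 2-byte char #4 = D6 A6.
Offset 12: leading byte 0xC6 = 11000110 → 2-byte char #5 = C6 82.
Offset 14: leading byte 0xE2 = 11100010 → 3-byte char #6 = E2 86 B2.
Offset 17: leading byte 0x3F = 00111111 → 1-byte char #7 = 3F.
Offset 18: leading byte 0xE4 = 11100100 → 3-byte char #8 = E4 8E 8C.
Offset 21: leading byte 0xE2 = 11100010 → 3-byte char #9 = E2 97 88.
Leading byte 0xE2 = 11100010 matches 1110xxxx → 3-byte sequence.
Byte 1: 0xE2 = 11100010, payload 0010 (4 bits).
Byte 2: 0x97 = 10010111 (10xxxxxx ✓), payload 010111.
Byte 3: 0x88 = 10001000 (10xxxxxx ✓), payload 001000.
Concatenate: 0010010111001000 = 0x25C8 (16 bits → U+25C8).

U+25C8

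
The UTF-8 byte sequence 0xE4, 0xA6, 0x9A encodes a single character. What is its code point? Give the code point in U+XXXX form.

U+499A

Leading byte 0xE4 = 11100100 matches 1110xxxx → 3-byte sequence.
Byte 1: 0xE4 = 11100100, payload 0100 (4 bits).
Byte 2: 0xA6 = 10100110 (10xxxxxx ✓), payload 100110.
Byte 3: 0x9A = 10011010 (10xxxxxx ✓), payload 011010.
Concatenate: 0100100110011010 = 0x499A (16 bits → U+499A).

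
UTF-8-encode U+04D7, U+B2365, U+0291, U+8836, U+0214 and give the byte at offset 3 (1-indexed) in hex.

0xF2

1-indexed offset 3 is 0-indexed offset 2.
U+04D7 → 2-byte form D3 97 at offsets 0–1.
U+B2365 → 4-byte form F2 B2 8D A5 at offsets 2–5.
Offset 2 falls in char 2's range; it's byte 1 of F2 B2 8D A5 = 0xF2.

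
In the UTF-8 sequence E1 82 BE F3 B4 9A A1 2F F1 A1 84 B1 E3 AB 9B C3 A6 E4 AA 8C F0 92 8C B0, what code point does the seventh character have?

Offset 0: leading byte 0xE1 = 11100001 → 3-byte char #1 = E1 82 BE.
Offset 3: leading byte 0xF3 = 11110011 → 4-byte char #2 = F3 B4 9A A1.
Offset 7: leading byte 0x2F = 00101111 → 1-byte char #3 = 2F.
Offset 8: leading byte 0xF1 = 11110001 → 4-byte char #4 = F1 A1 84 B1.
Offset 12: leading byte 0xE3 = 11100011 → 3-byte char #5 = E3 AB 9B.
Offset 15: leading byte 0xC3 = 11000011 → 2-byte char #6 = C3 A6.
Offset 17: leading byte 0xE4 = 11100100 → 3-byte char #7 = E4 AA 8C.
Leading byte 0xE4 = 11100100 matches 1110xxxx → 3-byte sequence.
Byte 1: 0xE4 = 11100100, payload 0100 (4 bits).
Byte 2: 0xAA = 10101010 (10xxxxxx ✓), payload 101010.
Byte 3: 0x8C = 10001100 (10xxxxxx ✓), payload 001100.
Concatenate: 0100101010001100 = 0x4A8C (16 bits → U+4A8C).

U+4A8C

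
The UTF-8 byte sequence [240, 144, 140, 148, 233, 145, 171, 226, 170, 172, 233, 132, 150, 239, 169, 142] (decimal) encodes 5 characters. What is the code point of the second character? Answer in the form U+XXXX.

Offset 0: leading byte 0xF0 = 11110000 → 4-byte char #1 = F0 90 8C 94.
Offset 4: leading byte 0xE9 = 11101001 → 3-byte char #2 = E9 91 AB.
Leading byte 0xE9 = 11101001 matches 1110xxxx → 3-byte sequence.
Byte 1: 0xE9 = 11101001, payload 1001 (4 bits).
Byte 2: 0x91 = 10010001 (10xxxxxx ✓), payload 010001.
Byte 3: 0xAB = 10101011 (10xxxxxx ✓), payload 101011.
Concatenate: 1001010001101011 = 0x946B (16 bits → U+946B).

U+946B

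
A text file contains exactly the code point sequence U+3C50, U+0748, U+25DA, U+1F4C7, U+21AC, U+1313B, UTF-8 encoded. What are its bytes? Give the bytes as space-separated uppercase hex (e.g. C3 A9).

E3 B1 90 DD 88 E2 97 9A F0 9F 93 87 E2 86 AC F0 93 84 BB

U+3C50: 3-byte form → E3 B1 90.
U+0748: 2-byte form → DD 88.
U+25DA: 3-byte form → E2 97 9A.
U+1F4C7: 4-byte form → F0 9F 93 87.
U+21AC: 3-byte form → E2 86 AC.
U+1313B: 4-byte form → F0 93 84 BB.
Concatenated (19 bytes): E3 B1 90 DD 88 E2 97 9A F0 9F 93 87 E2 86 AC F0 93 84 BB.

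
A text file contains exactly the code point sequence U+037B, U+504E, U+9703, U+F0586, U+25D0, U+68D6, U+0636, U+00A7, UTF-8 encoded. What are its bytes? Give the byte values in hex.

U+037B: 2-byte form → CD BB.
U+504E: 3-byte form → E5 81 8E.
U+9703: 3-byte form → E9 9C 83.
U+F0586: 4-byte form → F3 B0 96 86.
U+25D0: 3-byte form → E2 97 90.
U+68D6: 3-byte form → E6 A3 96.
U+0636: 2-byte form → D8 B6.
U+00A7: 2-byte form → C2 A7.
Concatenated (22 bytes): CD BB E5 81 8E E9 9C 83 F3 B0 96 86 E2 97 90 E6 A3 96 D8 B6 C2 A7.

CD BB E5 81 8E E9 9C 83 F3 B0 96 86 E2 97 90 E6 A3 96 D8 B6 C2 A7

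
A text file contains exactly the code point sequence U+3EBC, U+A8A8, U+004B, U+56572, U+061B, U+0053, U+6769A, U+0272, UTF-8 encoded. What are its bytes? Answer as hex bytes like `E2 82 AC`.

U+3EBC: 3-byte form → E3 BA BC.
U+A8A8: 3-byte form → EA A2 A8.
U+004B: 1-byte form → 4B.
U+56572: 4-byte form → F1 96 95 B2.
U+061B: 2-byte form → D8 9B.
U+0053: 1-byte form → 53.
U+6769A: 4-byte form → F1 A7 9A 9A.
U+0272: 2-byte form → C9 B2.
Concatenated (20 bytes): E3 BA BC EA A2 A8 4B F1 96 95 B2 D8 9B 53 F1 A7 9A 9A C9 B2.

E3 BA BC EA A2 A8 4B F1 96 95 B2 D8 9B 53 F1 A7 9A 9A C9 B2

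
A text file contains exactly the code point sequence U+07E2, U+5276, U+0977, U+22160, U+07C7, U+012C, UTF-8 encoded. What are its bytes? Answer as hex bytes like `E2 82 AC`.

U+07E2: 2-byte form → DF A2.
U+5276: 3-byte form → E5 89 B6.
U+0977: 3-byte form → E0 A5 B7.
U+22160: 4-byte form → F0 A2 85 A0.
U+07C7: 2-byte form → DF 87.
U+012C: 2-byte form → C4 AC.
Concatenated (16 bytes): DF A2 E5 89 B6 E0 A5 B7 F0 A2 85 A0 DF 87 C4 AC.

DF A2 E5 89 B6 E0 A5 B7 F0 A2 85 A0 DF 87 C4 AC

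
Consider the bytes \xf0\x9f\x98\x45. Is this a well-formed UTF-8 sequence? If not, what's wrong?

Leading byte 0xF0 = 11110000 → 4-byte form.
Byte 4 is 0x45 = 01000101, which is not 10xxxxxx — expected a continuation byte.

invalid (non-continuation byte where continuation expected)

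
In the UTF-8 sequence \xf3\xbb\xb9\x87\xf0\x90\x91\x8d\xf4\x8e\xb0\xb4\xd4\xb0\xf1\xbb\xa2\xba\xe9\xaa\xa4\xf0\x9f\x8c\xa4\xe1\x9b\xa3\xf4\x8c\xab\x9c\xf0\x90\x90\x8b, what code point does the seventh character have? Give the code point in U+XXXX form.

U+1F324

Offset 0: leading byte 0xF3 = 11110011 → 4-byte char #1 = F3 BB B9 87.
Offset 4: leading byte 0xF0 = 11110000 → 4-byte char #2 = F0 90 91 8D.
Offset 8: leading byte 0xF4 = 11110100 → 4-byte char #3 = F4 8E B0 B4.
Offset 12: leading byte 0xD4 = 11010100 → 2-byte char #4 = D4 B0.
Offset 14: leading byte 0xF1 = 11110001 → 4-byte char #5 = F1 BB A2 BA.
Offset 18: leading byte 0xE9 = 11101001 → 3-byte char #6 = E9 AA A4.
Offset 21: leading byte 0xF0 = 11110000 → 4-byte char #7 = F0 9F 8C A4.
Leading byte 0xF0 = 11110000 matches 11110xxx → 4-byte sequence.
Byte 1: 0xF0 = 11110000, payload 000 (3 bits).
Byte 2: 0x9F = 10011111 (10xxxxxx ✓), payload 011111.
Byte 3: 0x8C = 10001100 (10xxxxxx ✓), payload 001100.
Byte 4: 0xA4 = 10100100 (10xxxxxx ✓), payload 100100.
Concatenate: 000011111001100100100 = 0x1F324 (21 bits → U+1F324).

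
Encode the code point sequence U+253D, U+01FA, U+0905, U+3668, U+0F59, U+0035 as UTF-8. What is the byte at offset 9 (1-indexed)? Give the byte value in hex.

0xE3

1-indexed offset 9 is 0-indexed offset 8.
U+253D → 3-byte form E2 94 BD at offsets 0–2.
U+01FA → 2-byte form C7 BA at offsets 3–4.
U+0905 → 3-byte form E0 A4 85 at offsets 5–7.
U+3668 → 3-byte form E3 99 A8 at offsets 8–10.
Offset 8 falls in char 4's range; it's byte 1 of E3 99 A8 = 0xE3.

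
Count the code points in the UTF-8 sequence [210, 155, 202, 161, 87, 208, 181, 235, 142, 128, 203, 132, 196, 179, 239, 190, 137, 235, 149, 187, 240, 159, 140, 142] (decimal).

10

Byte at offset 0: 0xD2 = 11010010 → 2-byte char (#1). Advance 2.
Byte at offset 2: 0xCA = 11001010 → 2-byte char (#2). Advance 2.
Byte at offset 4: 0x57 = 01010111 → 1-byte char (#3). Advance 1.
Byte at offset 5: 0xD0 = 11010000 → 2-byte char (#4). Advance 2.
Byte at offset 7: 0xEB = 11101011 → 3-byte char (#5). Advance 3.
Byte at offset 10: 0xCB = 11001011 → 2-byte char (#6). Advance 2.
Byte at offset 12: 0xC4 = 11000100 → 2-byte char (#7). Advance 2.
Byte at offset 14: 0xEF = 11101111 → 3-byte char (#8). Advance 3.
Byte at offset 17: 0xEB = 11101011 → 3-byte char (#9). Advance 3.
Byte at offset 20: 0xF0 = 11110000 → 4-byte char (#10). Advance 4.
Reached end at offset 24 after 10 code points.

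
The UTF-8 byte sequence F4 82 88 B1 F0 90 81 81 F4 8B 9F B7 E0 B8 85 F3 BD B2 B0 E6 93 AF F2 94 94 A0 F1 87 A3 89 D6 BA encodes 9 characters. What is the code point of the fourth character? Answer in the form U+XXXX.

U+0E05

Offset 0: leading byte 0xF4 = 11110100 → 4-byte char #1 = F4 82 88 B1.
Offset 4: leading byte 0xF0 = 11110000 → 4-byte char #2 = F0 90 81 81.
Offset 8: leading byte 0xF4 = 11110100 → 4-byte char #3 = F4 8B 9F B7.
Offset 12: leading byte 0xE0 = 11100000 → 3-byte char #4 = E0 B8 85.
Leading byte 0xE0 = 11100000 matches 1110xxxx → 3-byte sequence.
Byte 1: 0xE0 = 11100000, payload 0000 (4 bits).
Byte 2: 0xB8 = 10111000 (10xxxxxx ✓), payload 111000.
Byte 3: 0x85 = 10000101 (10xxxxxx ✓), payload 000101.
Concatenate: 0000111000000101 = 0xE05 (16 bits → U+0E05).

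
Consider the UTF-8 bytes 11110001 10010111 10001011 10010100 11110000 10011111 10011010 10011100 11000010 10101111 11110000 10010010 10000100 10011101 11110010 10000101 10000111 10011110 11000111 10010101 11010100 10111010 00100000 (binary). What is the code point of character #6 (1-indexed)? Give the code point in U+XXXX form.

U+01D5

Offset 0: leading byte 0xF1 = 11110001 → 4-byte char #1 = F1 97 8B 94.
Offset 4: leading byte 0xF0 = 11110000 → 4-byte char #2 = F0 9F 9A 9C.
Offset 8: leading byte 0xC2 = 11000010 → 2-byte char #3 = C2 AF.
Offset 10: leading byte 0xF0 = 11110000 → 4-byte char #4 = F0 92 84 9D.
Offset 14: leading byte 0xF2 = 11110010 → 4-byte char #5 = F2 85 87 9E.
Offset 18: leading byte 0xC7 = 11000111 → 2-byte char #6 = C7 95.
Leading byte 0xC7 = 11000111 matches 110xxxxx → 2-byte sequence.
Byte 1: 0xC7 = 11000111, payload 00111 (5 bits).
Byte 2: 0x95 = 10010101 (10xxxxxx ✓), payload 010101.
Concatenate: 00111010101 = 0x1D5 (11 bits → U+01D5).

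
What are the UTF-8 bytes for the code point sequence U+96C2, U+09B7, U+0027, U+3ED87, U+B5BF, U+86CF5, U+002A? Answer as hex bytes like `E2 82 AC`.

U+96C2: 3-byte form → E9 9B 82.
U+09B7: 3-byte form → E0 A6 B7.
U+0027: 1-byte form → 27.
U+3ED87: 4-byte form → F0 BE B6 87.
U+B5BF: 3-byte form → EB 96 BF.
U+86CF5: 4-byte form → F2 86 B3 B5.
U+002A: 1-byte form → 2A.
Concatenated (19 bytes): E9 9B 82 E0 A6 B7 27 F0 BE B6 87 EB 96 BF F2 86 B3 B5 2A.

E9 9B 82 E0 A6 B7 27 F0 BE B6 87 EB 96 BF F2 86 B3 B5 2A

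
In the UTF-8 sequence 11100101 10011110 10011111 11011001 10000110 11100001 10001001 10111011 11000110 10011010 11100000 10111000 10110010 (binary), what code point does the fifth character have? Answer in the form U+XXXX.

U+0E32

Offset 0: leading byte 0xE5 = 11100101 → 3-byte char #1 = E5 9E 9F.
Offset 3: leading byte 0xD9 = 11011001 → 2-byte char #2 = D9 86.
Offset 5: leading byte 0xE1 = 11100001 → 3-byte char #3 = E1 89 BB.
Offset 8: leading byte 0xC6 = 11000110 → 2-byte char #4 = C6 9A.
Offset 10: leading byte 0xE0 = 11100000 → 3-byte char #5 = E0 B8 B2.
Leading byte 0xE0 = 11100000 matches 1110xxxx → 3-byte sequence.
Byte 1: 0xE0 = 11100000, payload 0000 (4 bits).
Byte 2: 0xB8 = 10111000 (10xxxxxx ✓), payload 111000.
Byte 3: 0xB2 = 10110010 (10xxxxxx ✓), payload 110010.
Concatenate: 0000111000110010 = 0xE32 (16 bits → U+0E32).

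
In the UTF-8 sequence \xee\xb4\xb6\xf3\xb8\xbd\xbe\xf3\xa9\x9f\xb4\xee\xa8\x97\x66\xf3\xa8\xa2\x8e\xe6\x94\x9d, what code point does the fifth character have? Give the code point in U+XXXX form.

Offset 0: leading byte 0xEE = 11101110 → 3-byte char #1 = EE B4 B6.
Offset 3: leading byte 0xF3 = 11110011 → 4-byte char #2 = F3 B8 BD BE.
Offset 7: leading byte 0xF3 = 11110011 → 4-byte char #3 = F3 A9 9F B4.
Offset 11: leading byte 0xEE = 11101110 → 3-byte char #4 = EE A8 97.
Offset 14: leading byte 0x66 = 01100110 → 1-byte char #5 = 66.
Leading byte 0x66 = 01100110 matches 0xxxxxxx → 1-byte sequence.
Byte 1: 0x66 = 01100110, payload 1100110 (7 bits).
Concatenate: 1100110 = 0x66 (7 bits → U+0066).

U+0066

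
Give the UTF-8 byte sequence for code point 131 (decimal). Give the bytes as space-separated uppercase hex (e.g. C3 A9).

C2 83

U+0083 = 0x83 = 131 decimal. In range U+0080–U+07FF → 2-byte form: 110xxxxx 10xxxxxx.
Binary (11 bits): 00010000011.
Split 5+6: 00010 | 000011.
Byte 1: 11000010 = 0xC2.
Byte 2: 10000011 = 0x83.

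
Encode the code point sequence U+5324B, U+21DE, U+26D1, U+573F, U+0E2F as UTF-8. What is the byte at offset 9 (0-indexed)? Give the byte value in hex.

0x91

U+5324B → 4-byte form F1 93 89 8B at offsets 0–3.
U+21DE → 3-byte form E2 87 9E at offsets 4–6.
U+26D1 → 3-byte form E2 9B 91 at offsets 7–9.
Offset 9 falls in char 3's range; it's byte 3 of E2 9B 91 = 0x91.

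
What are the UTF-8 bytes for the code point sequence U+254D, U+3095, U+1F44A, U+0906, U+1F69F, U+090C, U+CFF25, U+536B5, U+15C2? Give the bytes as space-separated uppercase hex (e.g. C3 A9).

U+254D: 3-byte form → E2 95 8D.
U+3095: 3-byte form → E3 82 95.
U+1F44A: 4-byte form → F0 9F 91 8A.
U+0906: 3-byte form → E0 A4 86.
U+1F69F: 4-byte form → F0 9F 9A 9F.
U+090C: 3-byte form → E0 A4 8C.
U+CFF25: 4-byte form → F3 8F BC A5.
U+536B5: 4-byte form → F1 93 9A B5.
U+15C2: 3-byte form → E1 97 82.
Concatenated (31 bytes): E2 95 8D E3 82 95 F0 9F 91 8A E0 A4 86 F0 9F 9A 9F E0 A4 8C F3 8F BC A5 F1 93 9A B5 E1 97 82.

E2 95 8D E3 82 95 F0 9F 91 8A E0 A4 86 F0 9F 9A 9F E0 A4 8C F3 8F BC A5 F1 93 9A B5 E1 97 82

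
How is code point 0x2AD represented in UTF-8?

U+02AD = 0x2AD = 685 decimal. In range U+0080–U+07FF → 2-byte form: 110xxxxx 10xxxxxx.
Binary (11 bits): 01010101101.
Split 5+6: 01010 | 101101.
Byte 1: 11001010 = 0xCA.
Byte 2: 10101101 = 0xAD.

CA AD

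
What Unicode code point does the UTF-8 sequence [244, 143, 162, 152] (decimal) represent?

U+10F898

Leading byte 0xF4 = 11110100 matches 11110xxx → 4-byte sequence.
Byte 1: 0xF4 = 11110100, payload 100 (3 bits).
Byte 2: 0x8F = 10001111 (10xxxxxx ✓), payload 001111.
Byte 3: 0xA2 = 10100010 (10xxxxxx ✓), payload 100010.
Byte 4: 0x98 = 10011000 (10xxxxxx ✓), payload 011000.
Concatenate: 100001111100010011000 = 0x10F898 (21 bits → U+10F898).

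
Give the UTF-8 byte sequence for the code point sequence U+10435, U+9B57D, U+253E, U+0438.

F0 90 90 B5 F2 9B 95 BD E2 94 BE D0 B8

U+10435: 4-byte form → F0 90 90 B5.
U+9B57D: 4-byte form → F2 9B 95 BD.
U+253E: 3-byte form → E2 94 BE.
U+0438: 2-byte form → D0 B8.
Concatenated (13 bytes): F0 90 90 B5 F2 9B 95 BD E2 94 BE D0 B8.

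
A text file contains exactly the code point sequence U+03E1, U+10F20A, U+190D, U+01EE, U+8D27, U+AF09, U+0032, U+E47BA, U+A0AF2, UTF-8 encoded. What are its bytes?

U+03E1: 2-byte form → CF A1.
U+10F20A: 4-byte form → F4 8F 88 8A.
U+190D: 3-byte form → E1 A4 8D.
U+01EE: 2-byte form → C7 AE.
U+8D27: 3-byte form → E8 B4 A7.
U+AF09: 3-byte form → EA BC 89.
U+0032: 1-byte form → 32.
U+E47BA: 4-byte form → F3 A4 9E BA.
U+A0AF2: 4-byte form → F2 A0 AB B2.
Concatenated (26 bytes): CF A1 F4 8F 88 8A E1 A4 8D C7 AE E8 B4 A7 EA BC 89 32 F3 A4 9E BA F2 A0 AB B2.

CF A1 F4 8F 88 8A E1 A4 8D C7 AE E8 B4 A7 EA BC 89 32 F3 A4 9E BA F2 A0 AB B2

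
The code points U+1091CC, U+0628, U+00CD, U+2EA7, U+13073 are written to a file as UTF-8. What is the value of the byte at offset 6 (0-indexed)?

0xC3

U+1091CC → 4-byte form F4 89 87 8C at offsets 0–3.
U+0628 → 2-byte form D8 A8 at offsets 4–5.
U+00CD → 2-byte form C3 8D at offsets 6–7.
Offset 6 falls in char 3's range; it's byte 1 of C3 8D = 0xC3.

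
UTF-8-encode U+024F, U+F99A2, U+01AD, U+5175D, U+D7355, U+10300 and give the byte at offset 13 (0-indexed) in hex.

U+024F → 2-byte form C9 8F at offsets 0–1.
U+F99A2 → 4-byte form F3 B9 A6 A2 at offsets 2–5.
U+01AD → 2-byte form C6 AD at offsets 6–7.
U+5175D → 4-byte form F1 91 9D 9D at offsets 8–11.
U+D7355 → 4-byte form F3 97 8D 95 at offsets 12–15.
Offset 13 falls in char 5's range; it's byte 2 of F3 97 8D 95 = 0x97.

0x97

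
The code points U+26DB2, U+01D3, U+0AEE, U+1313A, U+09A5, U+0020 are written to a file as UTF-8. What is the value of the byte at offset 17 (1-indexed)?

1-indexed offset 17 is 0-indexed offset 16.
U+26DB2 → 4-byte form F0 A6 B6 B2 at offsets 0–3.
U+01D3 → 2-byte form C7 93 at offsets 4–5.
U+0AEE → 3-byte form E0 AB AE at offsets 6–8.
U+1313A → 4-byte form F0 93 84 BA at offsets 9–12.
U+09A5 → 3-byte form E0 A6 A5 at offsets 13–15.
U+0020 → 1-byte form 20 at offsets 16–16.
Offset 16 falls in char 6's range; it's byte 1 of 20 = 0x20.

0x20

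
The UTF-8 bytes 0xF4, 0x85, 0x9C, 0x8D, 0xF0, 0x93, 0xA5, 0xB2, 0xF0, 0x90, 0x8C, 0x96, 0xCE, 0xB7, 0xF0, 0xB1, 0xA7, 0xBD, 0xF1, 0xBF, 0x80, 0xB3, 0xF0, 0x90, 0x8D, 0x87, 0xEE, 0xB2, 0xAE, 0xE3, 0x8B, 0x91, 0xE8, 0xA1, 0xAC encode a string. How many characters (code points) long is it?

10

Byte at offset 0: 0xF4 = 11110100 → 4-byte char (#1). Advance 4.
Byte at offset 4: 0xF0 = 11110000 → 4-byte char (#2). Advance 4.
Byte at offset 8: 0xF0 = 11110000 → 4-byte char (#3). Advance 4.
Byte at offset 12: 0xCE = 11001110 → 2-byte char (#4). Advance 2.
Byte at offset 14: 0xF0 = 11110000 → 4-byte char (#5). Advance 4.
Byte at offset 18: 0xF1 = 11110001 → 4-byte char (#6). Advance 4.
Byte at offset 22: 0xF0 = 11110000 → 4-byte char (#7). Advance 4.
Byte at offset 26: 0xEE = 11101110 → 3-byte char (#8). Advance 3.
Byte at offset 29: 0xE3 = 11100011 → 3-byte char (#9). Advance 3.
Byte at offset 32: 0xE8 = 11101000 → 3-byte char (#10). Advance 3.
Reached end at offset 35 after 10 code points.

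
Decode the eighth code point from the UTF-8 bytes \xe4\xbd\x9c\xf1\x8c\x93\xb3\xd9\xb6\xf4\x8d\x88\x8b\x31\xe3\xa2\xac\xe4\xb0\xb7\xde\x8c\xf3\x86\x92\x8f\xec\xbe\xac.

Offset 0: leading byte 0xE4 = 11100100 → 3-byte char #1 = E4 BD 9C.
Offset 3: leading byte 0xF1 = 11110001 → 4-byte char #2 = F1 8C 93 B3.
Offset 7: leading byte 0xD9 = 11011001 → 2-byte char #3 = D9 B6.
Offset 9: leading byte 0xF4 = 11110100 → 4-byte char #4 = F4 8D 88 8B.
Offset 13: leading byte 0x31 = 00110001 → 1-byte char #5 = 31.
Offset 14: leading byte 0xE3 = 11100011 → 3-byte char #6 = E3 A2 AC.
Offset 17: leading byte 0xE4 = 11100100 → 3-byte char #7 = E4 B0 B7.
Offset 20: leading byte 0xDE = 11011110 → 2-byte char #8 = DE 8C.
Leading byte 0xDE = 11011110 matches 110xxxxx → 2-byte sequence.
Byte 1: 0xDE = 11011110, payload 11110 (5 bits).
Byte 2: 0x8C = 10001100 (10xxxxxx ✓), payload 001100.
Concatenate: 11110001100 = 0x78C (11 bits → U+078C).

U+078C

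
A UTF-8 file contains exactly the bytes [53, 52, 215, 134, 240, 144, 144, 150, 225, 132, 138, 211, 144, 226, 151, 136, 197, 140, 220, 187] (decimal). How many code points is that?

Byte at offset 0: 0x35 = 00110101 → 1-byte char (#1). Advance 1.
Byte at offset 1: 0x34 = 00110100 → 1-byte char (#2). Advance 1.
Byte at offset 2: 0xD7 = 11010111 → 2-byte char (#3). Advance 2.
Byte at offset 4: 0xF0 = 11110000 → 4-byte char (#4). Advance 4.
Byte at offset 8: 0xE1 = 11100001 → 3-byte char (#5). Advance 3.
Byte at offset 11: 0xD3 = 11010011 → 2-byte char (#6). Advance 2.
Byte at offset 13: 0xE2 = 11100010 → 3-byte char (#7). Advance 3.
Byte at offset 16: 0xC5 = 11000101 → 2-byte char (#8). Advance 2.
Byte at offset 18: 0xDC = 11011100 → 2-byte char (#9). Advance 2.
Reached end at offset 20 after 9 code points.

9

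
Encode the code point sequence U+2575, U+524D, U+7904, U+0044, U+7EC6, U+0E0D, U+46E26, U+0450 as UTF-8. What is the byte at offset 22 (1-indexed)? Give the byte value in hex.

0x90

1-indexed offset 22 is 0-indexed offset 21.
U+2575 → 3-byte form E2 95 B5 at offsets 0–2.
U+524D → 3-byte form E5 89 8D at offsets 3–5.
U+7904 → 3-byte form E7 A4 84 at offsets 6–8.
U+0044 → 1-byte form 44 at offsets 9–9.
U+7EC6 → 3-byte form E7 BB 86 at offsets 10–12.
U+0E0D → 3-byte form E0 B8 8D at offsets 13–15.
U+46E26 → 4-byte form F1 86 B8 A6 at offsets 16–19.
U+0450 → 2-byte form D1 90 at offsets 20–21.
Offset 21 falls in char 8's range; it's byte 2 of D1 90 = 0x90.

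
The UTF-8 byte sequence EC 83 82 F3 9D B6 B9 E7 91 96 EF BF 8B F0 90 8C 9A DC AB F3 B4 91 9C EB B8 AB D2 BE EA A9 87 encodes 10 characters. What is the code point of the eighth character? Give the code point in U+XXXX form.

Offset 0: leading byte 0xEC = 11101100 → 3-byte char #1 = EC 83 82.
Offset 3: leading byte 0xF3 = 11110011 → 4-byte char #2 = F3 9D B6 B9.
Offset 7: leading byte 0xE7 = 11100111 → 3-byte char #3 = E7 91 96.
Offset 10: leading byte 0xEF = 11101111 → 3-byte char #4 = EF BF 8B.
Offset 13: leading byte 0xF0 = 11110000 → 4-byte char #5 = F0 90 8C 9A.
Offset 17: leading byte 0xDC = 11011100 → 2-byte char #6 = DC AB.
Offset 19: leading byte 0xF3 = 11110011 → 4-byte char #7 = F3 B4 91 9C.
Offset 23: leading byte 0xEB = 11101011 → 3-byte char #8 = EB B8 AB.
Leading byte 0xEB = 11101011 matches 1110xxxx → 3-byte sequence.
Byte 1: 0xEB = 11101011, payload 1011 (4 bits).
Byte 2: 0xB8 = 10111000 (10xxxxxx ✓), payload 111000.
Byte 3: 0xAB = 10101011 (10xxxxxx ✓), payload 101011.
Concatenate: 1011111000101011 = 0xBE2B (16 bits → U+BE2B).

U+BE2B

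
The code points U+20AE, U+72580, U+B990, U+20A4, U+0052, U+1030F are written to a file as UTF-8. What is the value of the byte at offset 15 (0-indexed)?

U+20AE → 3-byte form E2 82 AE at offsets 0–2.
U+72580 → 4-byte form F1 B2 96 80 at offsets 3–6.
U+B990 → 3-byte form EB A6 90 at offsets 7–9.
U+20A4 → 3-byte form E2 82 A4 at offsets 10–12.
U+0052 → 1-byte form 52 at offsets 13–13.
U+1030F → 4-byte form F0 90 8C 8F at offsets 14–17.
Offset 15 falls in char 6's range; it's byte 2 of F0 90 8C 8F = 0x90.

0x90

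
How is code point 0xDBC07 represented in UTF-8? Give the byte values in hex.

U+DBC07 = 0xDBC07 = 900103 decimal. In range U+10000–U+10FFFF → 4-byte form: 11110xxx 10xxxxxx 10xxxxxx 10xxxxxx.
Binary (21 bits): 011011011110000000111.
Split 3+6+6+6: 011 | 011011 | 110000 | 000111.
Byte 1: 11110011 = 0xF3.
Byte 2: 10011011 = 0x9B.
Byte 3: 10110000 = 0xB0.
Byte 4: 10000111 = 0x87.

F3 9B B0 87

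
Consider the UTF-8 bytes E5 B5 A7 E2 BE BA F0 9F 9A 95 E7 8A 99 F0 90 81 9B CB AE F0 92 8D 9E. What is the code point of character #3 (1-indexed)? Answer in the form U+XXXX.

Offset 0: leading byte 0xE5 = 11100101 → 3-byte char #1 = E5 B5 A7.
Offset 3: leading byte 0xE2 = 11100010 → 3-byte char #2 = E2 BE BA.
Offset 6: leading byte 0xF0 = 11110000 → 4-byte char #3 = F0 9F 9A 95.
Leading byte 0xF0 = 11110000 matches 11110xxx → 4-byte sequence.
Byte 1: 0xF0 = 11110000, payload 000 (3 bits).
Byte 2: 0x9F = 10011111 (10xxxxxx ✓), payload 011111.
Byte 3: 0x9A = 10011010 (10xxxxxx ✓), payload 011010.
Byte 4: 0x95 = 10010101 (10xxxxxx ✓), payload 010101.
Concatenate: 000011111011010010101 = 0x1F695 (21 bits → U+1F695).

U+1F695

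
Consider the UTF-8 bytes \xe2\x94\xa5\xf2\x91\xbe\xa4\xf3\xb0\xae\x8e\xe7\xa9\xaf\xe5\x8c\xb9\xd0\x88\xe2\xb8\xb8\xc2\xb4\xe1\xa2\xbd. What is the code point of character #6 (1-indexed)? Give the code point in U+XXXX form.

U+0408

Offset 0: leading byte 0xE2 = 11100010 → 3-byte char #1 = E2 94 A5.
Offset 3: leading byte 0xF2 = 11110010 → 4-byte char #2 = F2 91 BE A4.
Offset 7: leading byte 0xF3 = 11110011 → 4-byte char #3 = F3 B0 AE 8E.
Offset 11: leading byte 0xE7 = 11100111 → 3-byte char #4 = E7 A9 AF.
Offset 14: leading byte 0xE5 = 11100101 → 3-byte char #5 = E5 8C B9.
Offset 17: leading byte 0xD0 = 11010000 → 2-byte char #6 = D0 88.
Leading byte 0xD0 = 11010000 matches 110xxxxx → 2-byte sequence.
Byte 1: 0xD0 = 11010000, payload 10000 (5 bits).
Byte 2: 0x88 = 10001000 (10xxxxxx ✓), payload 001000.
Concatenate: 10000001000 = 0x408 (11 bits → U+0408).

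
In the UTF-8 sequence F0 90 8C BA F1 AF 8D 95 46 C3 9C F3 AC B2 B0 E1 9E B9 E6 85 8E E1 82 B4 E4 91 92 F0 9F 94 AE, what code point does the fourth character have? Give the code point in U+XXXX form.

Offset 0: leading byte 0xF0 = 11110000 → 4-byte char #1 = F0 90 8C BA.
Offset 4: leading byte 0xF1 = 11110001 → 4-byte char #2 = F1 AF 8D 95.
Offset 8: leading byte 0x46 = 01000110 → 1-byte char #3 = 46.
Offset 9: leading byte 0xC3 = 11000011 → 2-byte char #4 = C3 9C.
Leading byte 0xC3 = 11000011 matches 110xxxxx → 2-byte sequence.
Byte 1: 0xC3 = 11000011, payload 00011 (5 bits).
Byte 2: 0x9C = 10011100 (10xxxxxx ✓), payload 011100.
Concatenate: 00011011100 = 0xDC (11 bits → U+00DC).

U+00DC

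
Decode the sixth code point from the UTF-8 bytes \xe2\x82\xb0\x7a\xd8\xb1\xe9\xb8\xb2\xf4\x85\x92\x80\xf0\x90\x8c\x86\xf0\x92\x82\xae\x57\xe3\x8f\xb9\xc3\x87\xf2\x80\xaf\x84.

U+10306

Offset 0: leading byte 0xE2 = 11100010 → 3-byte char #1 = E2 82 B0.
Offset 3: leading byte 0x7A = 01111010 → 1-byte char #2 = 7A.
Offset 4: leading byte 0xD8 = 11011000 → 2-byte char #3 = D8 B1.
Offset 6: leading byte 0xE9 = 11101001 → 3-byte char #4 = E9 B8 B2.
Offset 9: leading byte 0xF4 = 11110100 → 4-byte char #5 = F4 85 92 80.
Offset 13: leading byte 0xF0 = 11110000 → 4-byte char #6 = F0 90 8C 86.
Leading byte 0xF0 = 11110000 matches 11110xxx → 4-byte sequence.
Byte 1: 0xF0 = 11110000, payload 000 (3 bits).
Byte 2: 0x90 = 10010000 (10xxxxxx ✓), payload 010000.
Byte 3: 0x8C = 10001100 (10xxxxxx ✓), payload 001100.
Byte 4: 0x86 = 10000110 (10xxxxxx ✓), payload 000110.
Concatenate: 000010000001100000110 = 0x10306 (21 bits → U+10306).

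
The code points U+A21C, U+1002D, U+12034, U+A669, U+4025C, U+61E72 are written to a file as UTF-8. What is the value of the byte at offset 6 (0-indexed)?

0xAD

U+A21C → 3-byte form EA 88 9C at offsets 0–2.
U+1002D → 4-byte form F0 90 80 AD at offsets 3–6.
Offset 6 falls in char 2's range; it's byte 4 of F0 90 80 AD = 0xAD.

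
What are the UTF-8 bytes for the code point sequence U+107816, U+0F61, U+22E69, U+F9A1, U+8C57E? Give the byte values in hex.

F4 87 A0 96 E0 BD A1 F0 A2 B9 A9 EF A6 A1 F2 8C 95 BE

U+107816: 4-byte form → F4 87 A0 96.
U+0F61: 3-byte form → E0 BD A1.
U+22E69: 4-byte form → F0 A2 B9 A9.
U+F9A1: 3-byte form → EF A6 A1.
U+8C57E: 4-byte form → F2 8C 95 BE.
Concatenated (18 bytes): F4 87 A0 96 E0 BD A1 F0 A2 B9 A9 EF A6 A1 F2 8C 95 BE.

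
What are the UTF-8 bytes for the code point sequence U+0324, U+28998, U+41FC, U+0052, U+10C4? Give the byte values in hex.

U+0324: 2-byte form → CC A4.
U+28998: 4-byte form → F0 A8 A6 98.
U+41FC: 3-byte form → E4 87 BC.
U+0052: 1-byte form → 52.
U+10C4: 3-byte form → E1 83 84.
Concatenated (13 bytes): CC A4 F0 A8 A6 98 E4 87 BC 52 E1 83 84.

CC A4 F0 A8 A6 98 E4 87 BC 52 E1 83 84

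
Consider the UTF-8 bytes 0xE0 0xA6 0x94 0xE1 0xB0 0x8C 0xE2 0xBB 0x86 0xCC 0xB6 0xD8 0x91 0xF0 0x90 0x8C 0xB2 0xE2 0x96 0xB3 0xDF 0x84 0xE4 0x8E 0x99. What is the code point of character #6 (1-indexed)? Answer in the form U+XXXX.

U+10332

Offset 0: leading byte 0xE0 = 11100000 → 3-byte char #1 = E0 A6 94.
Offset 3: leading byte 0xE1 = 11100001 → 3-byte char #2 = E1 B0 8C.
Offset 6: leading byte 0xE2 = 11100010 → 3-byte char #3 = E2 BB 86.
Offset 9: leading byte 0xCC = 11001100 → 2-byte char #4 = CC B6.
Offset 11: leading byte 0xD8 = 11011000 → 2-byte char #5 = D8 91.
Offset 13: leading byte 0xF0 = 11110000 → 4-byte char #6 = F0 90 8C B2.
Leading byte 0xF0 = 11110000 matches 11110xxx → 4-byte sequence.
Byte 1: 0xF0 = 11110000, payload 000 (3 bits).
Byte 2: 0x90 = 10010000 (10xxxxxx ✓), payload 010000.
Byte 3: 0x8C = 10001100 (10xxxxxx ✓), payload 001100.
Byte 4: 0xB2 = 10110010 (10xxxxxx ✓), payload 110010.
Concatenate: 000010000001100110010 = 0x10332 (21 bits → U+10332).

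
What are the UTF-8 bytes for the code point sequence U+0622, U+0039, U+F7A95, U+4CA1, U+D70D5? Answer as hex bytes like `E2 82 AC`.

U+0622: 2-byte form → D8 A2.
U+0039: 1-byte form → 39.
U+F7A95: 4-byte form → F3 B7 AA 95.
U+4CA1: 3-byte form → E4 B2 A1.
U+D70D5: 4-byte form → F3 97 83 95.
Concatenated (14 bytes): D8 A2 39 F3 B7 AA 95 E4 B2 A1 F3 97 83 95.

D8 A2 39 F3 B7 AA 95 E4 B2 A1 F3 97 83 95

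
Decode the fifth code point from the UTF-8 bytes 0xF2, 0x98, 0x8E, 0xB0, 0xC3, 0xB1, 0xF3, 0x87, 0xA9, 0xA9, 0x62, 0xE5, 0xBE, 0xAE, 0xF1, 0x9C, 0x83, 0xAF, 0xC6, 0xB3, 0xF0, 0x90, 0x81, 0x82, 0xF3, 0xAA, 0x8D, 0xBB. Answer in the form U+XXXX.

Offset 0: leading byte 0xF2 = 11110010 → 4-byte char #1 = F2 98 8E B0.
Offset 4: leading byte 0xC3 = 11000011 → 2-byte char #2 = C3 B1.
Offset 6: leading byte 0xF3 = 11110011 → 4-byte char #3 = F3 87 A9 A9.
Offset 10: leading byte 0x62 = 01100010 → 1-byte char #4 = 62.
Offset 11: leading byte 0xE5 = 11100101 → 3-byte char #5 = E5 BE AE.
Leading byte 0xE5 = 11100101 matches 1110xxxx → 3-byte sequence.
Byte 1: 0xE5 = 11100101, payload 0101 (4 bits).
Byte 2: 0xBE = 10111110 (10xxxxxx ✓), payload 111110.
Byte 3: 0xAE = 10101110 (10xxxxxx ✓), payload 101110.
Concatenate: 0101111110101110 = 0x5FAE (16 bits → U+5FAE).

U+5FAE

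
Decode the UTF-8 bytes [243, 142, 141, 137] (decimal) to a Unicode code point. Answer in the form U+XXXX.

Leading byte 0xF3 = 11110011 matches 11110xxx → 4-byte sequence.
Byte 1: 0xF3 = 11110011, payload 011 (3 bits).
Byte 2: 0x8E = 10001110 (10xxxxxx ✓), payload 001110.
Byte 3: 0x8D = 10001101 (10xxxxxx ✓), payload 001101.
Byte 4: 0x89 = 10001001 (10xxxxxx ✓), payload 001001.
Concatenate: 011001110001101001001 = 0xCE349 (21 bits → U+CE349).

U+CE349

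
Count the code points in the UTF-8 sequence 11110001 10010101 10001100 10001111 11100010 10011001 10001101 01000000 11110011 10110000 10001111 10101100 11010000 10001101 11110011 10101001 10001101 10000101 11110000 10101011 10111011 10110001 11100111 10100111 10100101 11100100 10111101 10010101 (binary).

9

Byte at offset 0: 0xF1 = 11110001 → 4-byte char (#1). Advance 4.
Byte at offset 4: 0xE2 = 11100010 → 3-byte char (#2). Advance 3.
Byte at offset 7: 0x40 = 01000000 → 1-byte char (#3). Advance 1.
Byte at offset 8: 0xF3 = 11110011 → 4-byte char (#4). Advance 4.
Byte at offset 12: 0xD0 = 11010000 → 2-byte char (#5). Advance 2.
Byte at offset 14: 0xF3 = 11110011 → 4-byte char (#6). Advance 4.
Byte at offset 18: 0xF0 = 11110000 → 4-byte char (#7). Advance 4.
Byte at offset 22: 0xE7 = 11100111 → 3-byte char (#8). Advance 3.
Byte at offset 25: 0xE4 = 11100100 → 3-byte char (#9). Advance 3.
Reached end at offset 28 after 9 code points.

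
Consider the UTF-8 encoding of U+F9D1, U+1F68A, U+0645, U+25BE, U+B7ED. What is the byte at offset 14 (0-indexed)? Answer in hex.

0xAD

U+F9D1 → 3-byte form EF A7 91 at offsets 0–2.
U+1F68A → 4-byte form F0 9F 9A 8A at offsets 3–6.
U+0645 → 2-byte form D9 85 at offsets 7–8.
U+25BE → 3-byte form E2 96 BE at offsets 9–11.
U+B7ED → 3-byte form EB 9F AD at offsets 12–14.
Offset 14 falls in char 5's range; it's byte 3 of EB 9F AD = 0xAD.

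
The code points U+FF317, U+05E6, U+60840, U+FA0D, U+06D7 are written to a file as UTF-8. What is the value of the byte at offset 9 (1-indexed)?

1-indexed offset 9 is 0-indexed offset 8.
U+FF317 → 4-byte form F3 BF 8C 97 at offsets 0–3.
U+05E6 → 2-byte form D7 A6 at offsets 4–5.
U+60840 → 4-byte form F1 A0 A1 80 at offsets 6–9.
Offset 8 falls in char 3's range; it's byte 3 of F1 A0 A1 80 = 0xA1.

0xA1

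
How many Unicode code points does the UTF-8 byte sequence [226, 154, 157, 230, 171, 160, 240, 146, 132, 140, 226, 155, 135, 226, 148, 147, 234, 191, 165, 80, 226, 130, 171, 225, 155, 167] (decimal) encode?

9

Byte at offset 0: 0xE2 = 11100010 → 3-byte char (#1). Advance 3.
Byte at offset 3: 0xE6 = 11100110 → 3-byte char (#2). Advance 3.
Byte at offset 6: 0xF0 = 11110000 → 4-byte char (#3). Advance 4.
Byte at offset 10: 0xE2 = 11100010 → 3-byte char (#4). Advance 3.
Byte at offset 13: 0xE2 = 11100010 → 3-byte char (#5). Advance 3.
Byte at offset 16: 0xEA = 11101010 → 3-byte char (#6). Advance 3.
Byte at offset 19: 0x50 = 01010000 → 1-byte char (#7). Advance 1.
Byte at offset 20: 0xE2 = 11100010 → 3-byte char (#8). Advance 3.
Byte at offset 23: 0xE1 = 11100001 → 3-byte char (#9). Advance 3.
Reached end at offset 26 after 9 code points.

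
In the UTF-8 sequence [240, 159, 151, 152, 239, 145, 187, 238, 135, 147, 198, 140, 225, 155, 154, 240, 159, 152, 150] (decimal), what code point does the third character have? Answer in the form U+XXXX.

Offset 0: leading byte 0xF0 = 11110000 → 4-byte char #1 = F0 9F 97 98.
Offset 4: leading byte 0xEF = 11101111 → 3-byte char #2 = EF 91 BB.
Offset 7: leading byte 0xEE = 11101110 → 3-byte char #3 = EE 87 93.
Leading byte 0xEE = 11101110 matches 1110xxxx → 3-byte sequence.
Byte 1: 0xEE = 11101110, payload 1110 (4 bits).
Byte 2: 0x87 = 10000111 (10xxxxxx ✓), payload 000111.
Byte 3: 0x93 = 10010011 (10xxxxxx ✓), payload 010011.
Concatenate: 1110000111010011 = 0xE1D3 (16 bits → U+E1D3).

U+E1D3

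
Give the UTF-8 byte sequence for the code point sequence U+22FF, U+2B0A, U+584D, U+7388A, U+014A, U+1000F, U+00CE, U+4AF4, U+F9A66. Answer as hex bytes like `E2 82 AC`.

E2 8B BF E2 AC 8A E5 A1 8D F1 B3 A2 8A C5 8A F0 90 80 8F C3 8E E4 AB B4 F3 B9 A9 A6

U+22FF: 3-byte form → E2 8B BF.
U+2B0A: 3-byte form → E2 AC 8A.
U+584D: 3-byte form → E5 A1 8D.
U+7388A: 4-byte form → F1 B3 A2 8A.
U+014A: 2-byte form → C5 8A.
U+1000F: 4-byte form → F0 90 80 8F.
U+00CE: 2-byte form → C3 8E.
U+4AF4: 3-byte form → E4 AB B4.
U+F9A66: 4-byte form → F3 B9 A9 A6.
Concatenated (28 bytes): E2 8B BF E2 AC 8A E5 A1 8D F1 B3 A2 8A C5 8A F0 90 80 8F C3 8E E4 AB B4 F3 B9 A9 A6.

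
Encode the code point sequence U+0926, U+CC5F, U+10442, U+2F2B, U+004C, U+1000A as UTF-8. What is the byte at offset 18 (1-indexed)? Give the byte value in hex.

0x8A

1-indexed offset 18 is 0-indexed offset 17.
U+0926 → 3-byte form E0 A4 A6 at offsets 0–2.
U+CC5F → 3-byte form EC B1 9F at offsets 3–5.
U+10442 → 4-byte form F0 90 91 82 at offsets 6–9.
U+2F2B → 3-byte form E2 BC AB at offsets 10–12.
U+004C → 1-byte form 4C at offsets 13–13.
U+1000A → 4-byte form F0 90 80 8A at offsets 14–17.
Offset 17 falls in char 6's range; it's byte 4 of F0 90 80 8A = 0x8A.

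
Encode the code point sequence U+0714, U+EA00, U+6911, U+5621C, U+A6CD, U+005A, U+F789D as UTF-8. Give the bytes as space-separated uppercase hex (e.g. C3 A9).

DC 94 EE A8 80 E6 A4 91 F1 96 88 9C EA 9B 8D 5A F3 B7 A2 9D

U+0714: 2-byte form → DC 94.
U+EA00: 3-byte form → EE A8 80.
U+6911: 3-byte form → E6 A4 91.
U+5621C: 4-byte form → F1 96 88 9C.
U+A6CD: 3-byte form → EA 9B 8D.
U+005A: 1-byte form → 5A.
U+F789D: 4-byte form → F3 B7 A2 9D.
Concatenated (20 bytes): DC 94 EE A8 80 E6 A4 91 F1 96 88 9C EA 9B 8D 5A F3 B7 A2 9D.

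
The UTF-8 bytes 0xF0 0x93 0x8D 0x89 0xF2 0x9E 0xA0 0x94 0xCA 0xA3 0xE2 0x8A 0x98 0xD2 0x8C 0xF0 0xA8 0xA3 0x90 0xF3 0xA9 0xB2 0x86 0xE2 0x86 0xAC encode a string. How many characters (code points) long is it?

8

Byte at offset 0: 0xF0 = 11110000 → 4-byte char (#1). Advance 4.
Byte at offset 4: 0xF2 = 11110010 → 4-byte char (#2). Advance 4.
Byte at offset 8: 0xCA = 11001010 → 2-byte char (#3). Advance 2.
Byte at offset 10: 0xE2 = 11100010 → 3-byte char (#4). Advance 3.
Byte at offset 13: 0xD2 = 11010010 → 2-byte char (#5). Advance 2.
Byte at offset 15: 0xF0 = 11110000 → 4-byte char (#6). Advance 4.
Byte at offset 19: 0xF3 = 11110011 → 4-byte char (#7). Advance 4.
Byte at offset 23: 0xE2 = 11100010 → 3-byte char (#8). Advance 3.
Reached end at offset 26 after 8 code points.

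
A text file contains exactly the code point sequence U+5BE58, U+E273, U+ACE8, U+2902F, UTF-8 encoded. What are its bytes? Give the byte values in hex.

U+5BE58: 4-byte form → F1 9B B9 98.
U+E273: 3-byte form → EE 89 B3.
U+ACE8: 3-byte form → EA B3 A8.
U+2902F: 4-byte form → F0 A9 80 AF.
Concatenated (14 bytes): F1 9B B9 98 EE 89 B3 EA B3 A8 F0 A9 80 AF.

F1 9B B9 98 EE 89 B3 EA B3 A8 F0 A9 80 AF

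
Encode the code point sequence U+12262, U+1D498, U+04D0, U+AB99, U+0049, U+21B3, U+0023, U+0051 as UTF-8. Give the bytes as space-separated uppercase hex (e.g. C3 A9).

F0 92 89 A2 F0 9D 92 98 D3 90 EA AE 99 49 E2 86 B3 23 51

U+12262: 4-byte form → F0 92 89 A2.
U+1D498: 4-byte form → F0 9D 92 98.
U+04D0: 2-byte form → D3 90.
U+AB99: 3-byte form → EA AE 99.
U+0049: 1-byte form → 49.
U+21B3: 3-byte form → E2 86 B3.
U+0023: 1-byte form → 23.
U+0051: 1-byte form → 51.
Concatenated (19 bytes): F0 92 89 A2 F0 9D 92 98 D3 90 EA AE 99 49 E2 86 B3 23 51.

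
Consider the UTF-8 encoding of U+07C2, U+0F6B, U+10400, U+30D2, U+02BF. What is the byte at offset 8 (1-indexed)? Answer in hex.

1-indexed offset 8 is 0-indexed offset 7.
U+07C2 → 2-byte form DF 82 at offsets 0–1.
U+0F6B → 3-byte form E0 BD AB at offsets 2–4.
U+10400 → 4-byte form F0 90 90 80 at offsets 5–8.
Offset 7 falls in char 3's range; it's byte 3 of F0 90 90 80 = 0x90.

0x90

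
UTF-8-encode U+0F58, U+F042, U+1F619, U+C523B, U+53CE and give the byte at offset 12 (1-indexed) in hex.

0x85

1-indexed offset 12 is 0-indexed offset 11.
U+0F58 → 3-byte form E0 BD 98 at offsets 0–2.
U+F042 → 3-byte form EF 81 82 at offsets 3–5.
U+1F619 → 4-byte form F0 9F 98 99 at offsets 6–9.
U+C523B → 4-byte form F3 85 88 BB at offsets 10–13.
Offset 11 falls in char 4's range; it's byte 2 of F3 85 88 BB = 0x85.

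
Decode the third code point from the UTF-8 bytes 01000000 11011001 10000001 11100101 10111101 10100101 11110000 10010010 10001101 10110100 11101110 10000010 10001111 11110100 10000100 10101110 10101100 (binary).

Offset 0: leading byte 0x40 = 01000000 → 1-byte char #1 = 40.
Offset 1: leading byte 0xD9 = 11011001 → 2-byte char #2 = D9 81.
Offset 3: leading byte 0xE5 = 11100101 → 3-byte char #3 = E5 BD A5.
Leading byte 0xE5 = 11100101 matches 1110xxxx → 3-byte sequence.
Byte 1: 0xE5 = 11100101, payload 0101 (4 bits).
Byte 2: 0xBD = 10111101 (10xxxxxx ✓), payload 111101.
Byte 3: 0xA5 = 10100101 (10xxxxxx ✓), payload 100101.
Concatenate: 0101111101100101 = 0x5F65 (16 bits → U+5F65).

U+5F65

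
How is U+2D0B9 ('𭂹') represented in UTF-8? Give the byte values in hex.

F0 AD 82 B9

U+2D0B9 = 0x2D0B9 = 184505 decimal. In range U+10000–U+10FFFF → 4-byte form: 11110xxx 10xxxxxx 10xxxxxx 10xxxxxx.
Binary (21 bits): 000101101000010111001.
Split 3+6+6+6: 000 | 101101 | 000010 | 111001.
Byte 1: 11110000 = 0xF0.
Byte 2: 10101101 = 0xAD.
Byte 3: 10000010 = 0x82.
Byte 4: 10111001 = 0xB9.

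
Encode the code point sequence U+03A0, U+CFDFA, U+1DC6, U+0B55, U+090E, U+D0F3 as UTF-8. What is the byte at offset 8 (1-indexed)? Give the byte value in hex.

0xB7

1-indexed offset 8 is 0-indexed offset 7.
U+03A0 → 2-byte form CE A0 at offsets 0–1.
U+CFDFA → 4-byte form F3 8F B7 BA at offsets 2–5.
U+1DC6 → 3-byte form E1 B7 86 at offsets 6–8.
Offset 7 falls in char 3's range; it's byte 2 of E1 B7 86 = 0xB7.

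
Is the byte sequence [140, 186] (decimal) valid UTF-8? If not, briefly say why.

Byte 0x8C = 10001100 has the form 10xxxxxx — a continuation byte — but there is no preceding leading byte.

invalid (continuation byte with no leading byte)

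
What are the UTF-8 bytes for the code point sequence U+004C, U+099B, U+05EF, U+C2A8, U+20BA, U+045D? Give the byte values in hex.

U+004C: 1-byte form → 4C.
U+099B: 3-byte form → E0 A6 9B.
U+05EF: 2-byte form → D7 AF.
U+C2A8: 3-byte form → EC 8A A8.
U+20BA: 3-byte form → E2 82 BA.
U+045D: 2-byte form → D1 9D.
Concatenated (14 bytes): 4C E0 A6 9B D7 AF EC 8A A8 E2 82 BA D1 9D.

4C E0 A6 9B D7 AF EC 8A A8 E2 82 BA D1 9D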